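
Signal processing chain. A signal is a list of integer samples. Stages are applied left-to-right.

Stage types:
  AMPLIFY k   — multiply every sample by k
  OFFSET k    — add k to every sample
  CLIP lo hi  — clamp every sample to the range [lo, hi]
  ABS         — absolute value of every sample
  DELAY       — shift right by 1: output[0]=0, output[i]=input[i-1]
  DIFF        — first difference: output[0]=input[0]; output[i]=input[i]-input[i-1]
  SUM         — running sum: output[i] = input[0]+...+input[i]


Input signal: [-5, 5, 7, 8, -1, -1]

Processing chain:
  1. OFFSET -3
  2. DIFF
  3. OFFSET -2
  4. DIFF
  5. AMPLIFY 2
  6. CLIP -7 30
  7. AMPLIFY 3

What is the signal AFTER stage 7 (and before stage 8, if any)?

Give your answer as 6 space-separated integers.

Answer: -21 90 -21 -6 -21 54

Derivation:
Input: [-5, 5, 7, 8, -1, -1]
Stage 1 (OFFSET -3): -5+-3=-8, 5+-3=2, 7+-3=4, 8+-3=5, -1+-3=-4, -1+-3=-4 -> [-8, 2, 4, 5, -4, -4]
Stage 2 (DIFF): s[0]=-8, 2--8=10, 4-2=2, 5-4=1, -4-5=-9, -4--4=0 -> [-8, 10, 2, 1, -9, 0]
Stage 3 (OFFSET -2): -8+-2=-10, 10+-2=8, 2+-2=0, 1+-2=-1, -9+-2=-11, 0+-2=-2 -> [-10, 8, 0, -1, -11, -2]
Stage 4 (DIFF): s[0]=-10, 8--10=18, 0-8=-8, -1-0=-1, -11--1=-10, -2--11=9 -> [-10, 18, -8, -1, -10, 9]
Stage 5 (AMPLIFY 2): -10*2=-20, 18*2=36, -8*2=-16, -1*2=-2, -10*2=-20, 9*2=18 -> [-20, 36, -16, -2, -20, 18]
Stage 6 (CLIP -7 30): clip(-20,-7,30)=-7, clip(36,-7,30)=30, clip(-16,-7,30)=-7, clip(-2,-7,30)=-2, clip(-20,-7,30)=-7, clip(18,-7,30)=18 -> [-7, 30, -7, -2, -7, 18]
Stage 7 (AMPLIFY 3): -7*3=-21, 30*3=90, -7*3=-21, -2*3=-6, -7*3=-21, 18*3=54 -> [-21, 90, -21, -6, -21, 54]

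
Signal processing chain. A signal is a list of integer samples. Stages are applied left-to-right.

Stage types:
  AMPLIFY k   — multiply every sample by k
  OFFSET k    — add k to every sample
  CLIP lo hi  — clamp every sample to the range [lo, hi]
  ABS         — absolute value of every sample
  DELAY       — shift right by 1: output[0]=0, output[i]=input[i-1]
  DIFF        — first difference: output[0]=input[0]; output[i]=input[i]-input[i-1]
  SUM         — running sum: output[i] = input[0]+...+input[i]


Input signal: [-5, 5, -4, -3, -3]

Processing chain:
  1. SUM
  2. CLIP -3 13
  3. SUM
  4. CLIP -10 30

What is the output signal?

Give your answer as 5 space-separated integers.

Answer: -3 -3 -6 -9 -10

Derivation:
Input: [-5, 5, -4, -3, -3]
Stage 1 (SUM): sum[0..0]=-5, sum[0..1]=0, sum[0..2]=-4, sum[0..3]=-7, sum[0..4]=-10 -> [-5, 0, -4, -7, -10]
Stage 2 (CLIP -3 13): clip(-5,-3,13)=-3, clip(0,-3,13)=0, clip(-4,-3,13)=-3, clip(-7,-3,13)=-3, clip(-10,-3,13)=-3 -> [-3, 0, -3, -3, -3]
Stage 3 (SUM): sum[0..0]=-3, sum[0..1]=-3, sum[0..2]=-6, sum[0..3]=-9, sum[0..4]=-12 -> [-3, -3, -6, -9, -12]
Stage 4 (CLIP -10 30): clip(-3,-10,30)=-3, clip(-3,-10,30)=-3, clip(-6,-10,30)=-6, clip(-9,-10,30)=-9, clip(-12,-10,30)=-10 -> [-3, -3, -6, -9, -10]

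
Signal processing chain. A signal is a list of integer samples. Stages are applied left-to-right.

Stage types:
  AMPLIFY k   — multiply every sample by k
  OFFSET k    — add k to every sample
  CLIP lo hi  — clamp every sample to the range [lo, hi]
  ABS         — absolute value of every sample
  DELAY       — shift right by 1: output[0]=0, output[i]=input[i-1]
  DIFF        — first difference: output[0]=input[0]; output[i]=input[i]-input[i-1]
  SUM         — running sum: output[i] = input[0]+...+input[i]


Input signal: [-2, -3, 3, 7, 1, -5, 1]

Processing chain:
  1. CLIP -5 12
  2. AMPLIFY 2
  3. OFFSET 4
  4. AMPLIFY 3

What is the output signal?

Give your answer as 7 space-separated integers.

Input: [-2, -3, 3, 7, 1, -5, 1]
Stage 1 (CLIP -5 12): clip(-2,-5,12)=-2, clip(-3,-5,12)=-3, clip(3,-5,12)=3, clip(7,-5,12)=7, clip(1,-5,12)=1, clip(-5,-5,12)=-5, clip(1,-5,12)=1 -> [-2, -3, 3, 7, 1, -5, 1]
Stage 2 (AMPLIFY 2): -2*2=-4, -3*2=-6, 3*2=6, 7*2=14, 1*2=2, -5*2=-10, 1*2=2 -> [-4, -6, 6, 14, 2, -10, 2]
Stage 3 (OFFSET 4): -4+4=0, -6+4=-2, 6+4=10, 14+4=18, 2+4=6, -10+4=-6, 2+4=6 -> [0, -2, 10, 18, 6, -6, 6]
Stage 4 (AMPLIFY 3): 0*3=0, -2*3=-6, 10*3=30, 18*3=54, 6*3=18, -6*3=-18, 6*3=18 -> [0, -6, 30, 54, 18, -18, 18]

Answer: 0 -6 30 54 18 -18 18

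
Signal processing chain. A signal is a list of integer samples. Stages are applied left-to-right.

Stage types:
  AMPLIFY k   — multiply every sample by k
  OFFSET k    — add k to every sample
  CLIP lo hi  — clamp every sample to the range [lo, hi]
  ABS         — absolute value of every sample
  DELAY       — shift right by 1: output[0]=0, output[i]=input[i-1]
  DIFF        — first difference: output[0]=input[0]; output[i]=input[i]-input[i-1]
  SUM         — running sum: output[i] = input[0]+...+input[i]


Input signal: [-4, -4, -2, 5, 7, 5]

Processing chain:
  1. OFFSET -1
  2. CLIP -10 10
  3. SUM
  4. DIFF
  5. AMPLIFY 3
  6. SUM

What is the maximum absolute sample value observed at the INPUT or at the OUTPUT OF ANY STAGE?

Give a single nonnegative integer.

Answer: 39

Derivation:
Input: [-4, -4, -2, 5, 7, 5] (max |s|=7)
Stage 1 (OFFSET -1): -4+-1=-5, -4+-1=-5, -2+-1=-3, 5+-1=4, 7+-1=6, 5+-1=4 -> [-5, -5, -3, 4, 6, 4] (max |s|=6)
Stage 2 (CLIP -10 10): clip(-5,-10,10)=-5, clip(-5,-10,10)=-5, clip(-3,-10,10)=-3, clip(4,-10,10)=4, clip(6,-10,10)=6, clip(4,-10,10)=4 -> [-5, -5, -3, 4, 6, 4] (max |s|=6)
Stage 3 (SUM): sum[0..0]=-5, sum[0..1]=-10, sum[0..2]=-13, sum[0..3]=-9, sum[0..4]=-3, sum[0..5]=1 -> [-5, -10, -13, -9, -3, 1] (max |s|=13)
Stage 4 (DIFF): s[0]=-5, -10--5=-5, -13--10=-3, -9--13=4, -3--9=6, 1--3=4 -> [-5, -5, -3, 4, 6, 4] (max |s|=6)
Stage 5 (AMPLIFY 3): -5*3=-15, -5*3=-15, -3*3=-9, 4*3=12, 6*3=18, 4*3=12 -> [-15, -15, -9, 12, 18, 12] (max |s|=18)
Stage 6 (SUM): sum[0..0]=-15, sum[0..1]=-30, sum[0..2]=-39, sum[0..3]=-27, sum[0..4]=-9, sum[0..5]=3 -> [-15, -30, -39, -27, -9, 3] (max |s|=39)
Overall max amplitude: 39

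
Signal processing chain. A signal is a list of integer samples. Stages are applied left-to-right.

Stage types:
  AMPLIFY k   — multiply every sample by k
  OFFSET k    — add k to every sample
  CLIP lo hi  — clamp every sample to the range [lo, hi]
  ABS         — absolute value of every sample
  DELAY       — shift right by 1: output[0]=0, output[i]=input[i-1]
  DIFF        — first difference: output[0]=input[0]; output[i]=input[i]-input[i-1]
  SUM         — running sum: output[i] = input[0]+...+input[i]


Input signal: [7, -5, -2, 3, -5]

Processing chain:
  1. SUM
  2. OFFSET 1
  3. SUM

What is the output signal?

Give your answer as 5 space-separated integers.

Answer: 8 11 12 16 15

Derivation:
Input: [7, -5, -2, 3, -5]
Stage 1 (SUM): sum[0..0]=7, sum[0..1]=2, sum[0..2]=0, sum[0..3]=3, sum[0..4]=-2 -> [7, 2, 0, 3, -2]
Stage 2 (OFFSET 1): 7+1=8, 2+1=3, 0+1=1, 3+1=4, -2+1=-1 -> [8, 3, 1, 4, -1]
Stage 3 (SUM): sum[0..0]=8, sum[0..1]=11, sum[0..2]=12, sum[0..3]=16, sum[0..4]=15 -> [8, 11, 12, 16, 15]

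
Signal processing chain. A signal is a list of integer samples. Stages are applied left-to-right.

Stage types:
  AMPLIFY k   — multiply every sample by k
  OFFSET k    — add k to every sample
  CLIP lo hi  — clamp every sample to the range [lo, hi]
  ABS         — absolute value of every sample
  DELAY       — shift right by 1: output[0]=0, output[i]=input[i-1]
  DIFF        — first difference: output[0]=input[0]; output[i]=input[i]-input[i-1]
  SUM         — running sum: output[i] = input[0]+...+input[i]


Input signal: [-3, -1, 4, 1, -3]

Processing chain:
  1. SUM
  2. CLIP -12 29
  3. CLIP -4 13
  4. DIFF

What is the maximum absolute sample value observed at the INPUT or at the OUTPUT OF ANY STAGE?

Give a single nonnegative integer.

Answer: 4

Derivation:
Input: [-3, -1, 4, 1, -3] (max |s|=4)
Stage 1 (SUM): sum[0..0]=-3, sum[0..1]=-4, sum[0..2]=0, sum[0..3]=1, sum[0..4]=-2 -> [-3, -4, 0, 1, -2] (max |s|=4)
Stage 2 (CLIP -12 29): clip(-3,-12,29)=-3, clip(-4,-12,29)=-4, clip(0,-12,29)=0, clip(1,-12,29)=1, clip(-2,-12,29)=-2 -> [-3, -4, 0, 1, -2] (max |s|=4)
Stage 3 (CLIP -4 13): clip(-3,-4,13)=-3, clip(-4,-4,13)=-4, clip(0,-4,13)=0, clip(1,-4,13)=1, clip(-2,-4,13)=-2 -> [-3, -4, 0, 1, -2] (max |s|=4)
Stage 4 (DIFF): s[0]=-3, -4--3=-1, 0--4=4, 1-0=1, -2-1=-3 -> [-3, -1, 4, 1, -3] (max |s|=4)
Overall max amplitude: 4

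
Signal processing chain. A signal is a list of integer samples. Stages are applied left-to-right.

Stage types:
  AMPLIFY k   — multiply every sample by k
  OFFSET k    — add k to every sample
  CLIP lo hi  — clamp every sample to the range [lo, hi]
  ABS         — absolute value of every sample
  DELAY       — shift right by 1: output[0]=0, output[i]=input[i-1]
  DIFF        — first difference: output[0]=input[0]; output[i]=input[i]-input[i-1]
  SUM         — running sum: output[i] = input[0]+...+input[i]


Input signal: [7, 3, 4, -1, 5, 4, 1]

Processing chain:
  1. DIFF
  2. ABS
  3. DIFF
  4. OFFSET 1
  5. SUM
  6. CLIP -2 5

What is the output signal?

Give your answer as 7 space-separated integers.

Input: [7, 3, 4, -1, 5, 4, 1]
Stage 1 (DIFF): s[0]=7, 3-7=-4, 4-3=1, -1-4=-5, 5--1=6, 4-5=-1, 1-4=-3 -> [7, -4, 1, -5, 6, -1, -3]
Stage 2 (ABS): |7|=7, |-4|=4, |1|=1, |-5|=5, |6|=6, |-1|=1, |-3|=3 -> [7, 4, 1, 5, 6, 1, 3]
Stage 3 (DIFF): s[0]=7, 4-7=-3, 1-4=-3, 5-1=4, 6-5=1, 1-6=-5, 3-1=2 -> [7, -3, -3, 4, 1, -5, 2]
Stage 4 (OFFSET 1): 7+1=8, -3+1=-2, -3+1=-2, 4+1=5, 1+1=2, -5+1=-4, 2+1=3 -> [8, -2, -2, 5, 2, -4, 3]
Stage 5 (SUM): sum[0..0]=8, sum[0..1]=6, sum[0..2]=4, sum[0..3]=9, sum[0..4]=11, sum[0..5]=7, sum[0..6]=10 -> [8, 6, 4, 9, 11, 7, 10]
Stage 6 (CLIP -2 5): clip(8,-2,5)=5, clip(6,-2,5)=5, clip(4,-2,5)=4, clip(9,-2,5)=5, clip(11,-2,5)=5, clip(7,-2,5)=5, clip(10,-2,5)=5 -> [5, 5, 4, 5, 5, 5, 5]

Answer: 5 5 4 5 5 5 5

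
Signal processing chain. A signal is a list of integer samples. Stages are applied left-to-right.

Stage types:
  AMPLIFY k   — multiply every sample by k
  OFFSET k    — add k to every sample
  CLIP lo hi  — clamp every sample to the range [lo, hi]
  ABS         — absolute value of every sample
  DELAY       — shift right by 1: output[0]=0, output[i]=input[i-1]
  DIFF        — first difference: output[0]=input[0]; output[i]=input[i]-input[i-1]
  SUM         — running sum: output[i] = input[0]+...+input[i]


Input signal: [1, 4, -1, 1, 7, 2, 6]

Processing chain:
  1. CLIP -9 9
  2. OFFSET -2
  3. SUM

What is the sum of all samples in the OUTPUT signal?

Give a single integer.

Answer: 5

Derivation:
Input: [1, 4, -1, 1, 7, 2, 6]
Stage 1 (CLIP -9 9): clip(1,-9,9)=1, clip(4,-9,9)=4, clip(-1,-9,9)=-1, clip(1,-9,9)=1, clip(7,-9,9)=7, clip(2,-9,9)=2, clip(6,-9,9)=6 -> [1, 4, -1, 1, 7, 2, 6]
Stage 2 (OFFSET -2): 1+-2=-1, 4+-2=2, -1+-2=-3, 1+-2=-1, 7+-2=5, 2+-2=0, 6+-2=4 -> [-1, 2, -3, -1, 5, 0, 4]
Stage 3 (SUM): sum[0..0]=-1, sum[0..1]=1, sum[0..2]=-2, sum[0..3]=-3, sum[0..4]=2, sum[0..5]=2, sum[0..6]=6 -> [-1, 1, -2, -3, 2, 2, 6]
Output sum: 5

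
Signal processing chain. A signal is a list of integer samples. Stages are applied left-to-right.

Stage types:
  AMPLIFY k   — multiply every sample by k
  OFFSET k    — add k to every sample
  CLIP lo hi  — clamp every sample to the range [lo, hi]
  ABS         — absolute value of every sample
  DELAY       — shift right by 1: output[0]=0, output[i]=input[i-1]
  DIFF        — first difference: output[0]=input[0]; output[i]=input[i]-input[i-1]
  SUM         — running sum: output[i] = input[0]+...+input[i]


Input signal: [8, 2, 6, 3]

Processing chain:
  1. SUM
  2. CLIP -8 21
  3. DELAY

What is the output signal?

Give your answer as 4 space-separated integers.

Answer: 0 8 10 16

Derivation:
Input: [8, 2, 6, 3]
Stage 1 (SUM): sum[0..0]=8, sum[0..1]=10, sum[0..2]=16, sum[0..3]=19 -> [8, 10, 16, 19]
Stage 2 (CLIP -8 21): clip(8,-8,21)=8, clip(10,-8,21)=10, clip(16,-8,21)=16, clip(19,-8,21)=19 -> [8, 10, 16, 19]
Stage 3 (DELAY): [0, 8, 10, 16] = [0, 8, 10, 16] -> [0, 8, 10, 16]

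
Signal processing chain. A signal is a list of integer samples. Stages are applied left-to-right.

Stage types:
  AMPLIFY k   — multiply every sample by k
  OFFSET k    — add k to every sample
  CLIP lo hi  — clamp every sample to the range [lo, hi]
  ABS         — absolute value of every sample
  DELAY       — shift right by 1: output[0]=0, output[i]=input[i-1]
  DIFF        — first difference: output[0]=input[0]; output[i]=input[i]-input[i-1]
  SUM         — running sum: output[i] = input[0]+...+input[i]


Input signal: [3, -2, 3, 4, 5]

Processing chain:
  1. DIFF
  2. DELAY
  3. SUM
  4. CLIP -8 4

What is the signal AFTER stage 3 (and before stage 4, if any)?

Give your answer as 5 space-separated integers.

Input: [3, -2, 3, 4, 5]
Stage 1 (DIFF): s[0]=3, -2-3=-5, 3--2=5, 4-3=1, 5-4=1 -> [3, -5, 5, 1, 1]
Stage 2 (DELAY): [0, 3, -5, 5, 1] = [0, 3, -5, 5, 1] -> [0, 3, -5, 5, 1]
Stage 3 (SUM): sum[0..0]=0, sum[0..1]=3, sum[0..2]=-2, sum[0..3]=3, sum[0..4]=4 -> [0, 3, -2, 3, 4]

Answer: 0 3 -2 3 4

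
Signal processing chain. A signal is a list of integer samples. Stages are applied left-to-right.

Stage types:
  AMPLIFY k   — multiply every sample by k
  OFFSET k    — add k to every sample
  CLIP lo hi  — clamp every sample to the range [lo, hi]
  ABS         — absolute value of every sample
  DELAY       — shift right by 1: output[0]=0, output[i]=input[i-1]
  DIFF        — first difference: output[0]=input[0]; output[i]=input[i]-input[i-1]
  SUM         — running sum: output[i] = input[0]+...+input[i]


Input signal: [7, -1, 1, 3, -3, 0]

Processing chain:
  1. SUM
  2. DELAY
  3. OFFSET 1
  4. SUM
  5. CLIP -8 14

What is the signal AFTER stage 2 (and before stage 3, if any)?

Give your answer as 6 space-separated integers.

Answer: 0 7 6 7 10 7

Derivation:
Input: [7, -1, 1, 3, -3, 0]
Stage 1 (SUM): sum[0..0]=7, sum[0..1]=6, sum[0..2]=7, sum[0..3]=10, sum[0..4]=7, sum[0..5]=7 -> [7, 6, 7, 10, 7, 7]
Stage 2 (DELAY): [0, 7, 6, 7, 10, 7] = [0, 7, 6, 7, 10, 7] -> [0, 7, 6, 7, 10, 7]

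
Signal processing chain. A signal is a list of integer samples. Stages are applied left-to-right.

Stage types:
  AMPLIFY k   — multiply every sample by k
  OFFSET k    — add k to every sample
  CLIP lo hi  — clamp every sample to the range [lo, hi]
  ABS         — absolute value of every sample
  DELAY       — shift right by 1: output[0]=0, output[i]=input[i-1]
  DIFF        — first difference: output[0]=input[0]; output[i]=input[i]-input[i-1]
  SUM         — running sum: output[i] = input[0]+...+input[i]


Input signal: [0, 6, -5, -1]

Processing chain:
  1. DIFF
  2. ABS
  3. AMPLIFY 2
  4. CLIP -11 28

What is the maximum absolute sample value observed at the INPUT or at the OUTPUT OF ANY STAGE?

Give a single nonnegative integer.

Answer: 22

Derivation:
Input: [0, 6, -5, -1] (max |s|=6)
Stage 1 (DIFF): s[0]=0, 6-0=6, -5-6=-11, -1--5=4 -> [0, 6, -11, 4] (max |s|=11)
Stage 2 (ABS): |0|=0, |6|=6, |-11|=11, |4|=4 -> [0, 6, 11, 4] (max |s|=11)
Stage 3 (AMPLIFY 2): 0*2=0, 6*2=12, 11*2=22, 4*2=8 -> [0, 12, 22, 8] (max |s|=22)
Stage 4 (CLIP -11 28): clip(0,-11,28)=0, clip(12,-11,28)=12, clip(22,-11,28)=22, clip(8,-11,28)=8 -> [0, 12, 22, 8] (max |s|=22)
Overall max amplitude: 22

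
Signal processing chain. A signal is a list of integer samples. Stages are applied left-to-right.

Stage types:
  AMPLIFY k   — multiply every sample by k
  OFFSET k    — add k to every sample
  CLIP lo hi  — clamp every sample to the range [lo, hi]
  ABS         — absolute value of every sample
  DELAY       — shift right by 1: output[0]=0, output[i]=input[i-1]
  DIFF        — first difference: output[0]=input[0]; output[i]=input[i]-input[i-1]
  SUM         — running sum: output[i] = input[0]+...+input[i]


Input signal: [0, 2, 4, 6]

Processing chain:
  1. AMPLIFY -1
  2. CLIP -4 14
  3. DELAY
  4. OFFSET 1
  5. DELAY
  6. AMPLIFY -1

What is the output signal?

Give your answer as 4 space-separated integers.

Answer: 0 -1 -1 1

Derivation:
Input: [0, 2, 4, 6]
Stage 1 (AMPLIFY -1): 0*-1=0, 2*-1=-2, 4*-1=-4, 6*-1=-6 -> [0, -2, -4, -6]
Stage 2 (CLIP -4 14): clip(0,-4,14)=0, clip(-2,-4,14)=-2, clip(-4,-4,14)=-4, clip(-6,-4,14)=-4 -> [0, -2, -4, -4]
Stage 3 (DELAY): [0, 0, -2, -4] = [0, 0, -2, -4] -> [0, 0, -2, -4]
Stage 4 (OFFSET 1): 0+1=1, 0+1=1, -2+1=-1, -4+1=-3 -> [1, 1, -1, -3]
Stage 5 (DELAY): [0, 1, 1, -1] = [0, 1, 1, -1] -> [0, 1, 1, -1]
Stage 6 (AMPLIFY -1): 0*-1=0, 1*-1=-1, 1*-1=-1, -1*-1=1 -> [0, -1, -1, 1]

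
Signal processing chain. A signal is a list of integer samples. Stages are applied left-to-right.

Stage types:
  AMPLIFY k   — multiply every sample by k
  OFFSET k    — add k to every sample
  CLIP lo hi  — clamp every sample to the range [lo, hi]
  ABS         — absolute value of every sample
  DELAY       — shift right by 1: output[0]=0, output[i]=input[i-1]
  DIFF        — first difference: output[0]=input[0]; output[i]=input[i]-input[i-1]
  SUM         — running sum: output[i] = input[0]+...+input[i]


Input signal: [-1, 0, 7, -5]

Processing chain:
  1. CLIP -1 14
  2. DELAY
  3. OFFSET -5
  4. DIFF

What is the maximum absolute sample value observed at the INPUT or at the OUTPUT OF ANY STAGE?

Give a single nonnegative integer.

Input: [-1, 0, 7, -5] (max |s|=7)
Stage 1 (CLIP -1 14): clip(-1,-1,14)=-1, clip(0,-1,14)=0, clip(7,-1,14)=7, clip(-5,-1,14)=-1 -> [-1, 0, 7, -1] (max |s|=7)
Stage 2 (DELAY): [0, -1, 0, 7] = [0, -1, 0, 7] -> [0, -1, 0, 7] (max |s|=7)
Stage 3 (OFFSET -5): 0+-5=-5, -1+-5=-6, 0+-5=-5, 7+-5=2 -> [-5, -6, -5, 2] (max |s|=6)
Stage 4 (DIFF): s[0]=-5, -6--5=-1, -5--6=1, 2--5=7 -> [-5, -1, 1, 7] (max |s|=7)
Overall max amplitude: 7

Answer: 7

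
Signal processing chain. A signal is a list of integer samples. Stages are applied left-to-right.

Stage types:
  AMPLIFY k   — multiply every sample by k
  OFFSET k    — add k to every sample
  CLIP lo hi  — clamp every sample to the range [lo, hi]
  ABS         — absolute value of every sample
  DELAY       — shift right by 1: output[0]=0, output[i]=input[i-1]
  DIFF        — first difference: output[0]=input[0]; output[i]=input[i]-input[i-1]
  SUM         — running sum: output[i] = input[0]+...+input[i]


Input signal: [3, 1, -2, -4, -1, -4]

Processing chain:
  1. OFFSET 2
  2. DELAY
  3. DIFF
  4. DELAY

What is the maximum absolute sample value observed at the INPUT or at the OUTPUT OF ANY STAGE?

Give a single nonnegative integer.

Answer: 5

Derivation:
Input: [3, 1, -2, -4, -1, -4] (max |s|=4)
Stage 1 (OFFSET 2): 3+2=5, 1+2=3, -2+2=0, -4+2=-2, -1+2=1, -4+2=-2 -> [5, 3, 0, -2, 1, -2] (max |s|=5)
Stage 2 (DELAY): [0, 5, 3, 0, -2, 1] = [0, 5, 3, 0, -2, 1] -> [0, 5, 3, 0, -2, 1] (max |s|=5)
Stage 3 (DIFF): s[0]=0, 5-0=5, 3-5=-2, 0-3=-3, -2-0=-2, 1--2=3 -> [0, 5, -2, -3, -2, 3] (max |s|=5)
Stage 4 (DELAY): [0, 0, 5, -2, -3, -2] = [0, 0, 5, -2, -3, -2] -> [0, 0, 5, -2, -3, -2] (max |s|=5)
Overall max amplitude: 5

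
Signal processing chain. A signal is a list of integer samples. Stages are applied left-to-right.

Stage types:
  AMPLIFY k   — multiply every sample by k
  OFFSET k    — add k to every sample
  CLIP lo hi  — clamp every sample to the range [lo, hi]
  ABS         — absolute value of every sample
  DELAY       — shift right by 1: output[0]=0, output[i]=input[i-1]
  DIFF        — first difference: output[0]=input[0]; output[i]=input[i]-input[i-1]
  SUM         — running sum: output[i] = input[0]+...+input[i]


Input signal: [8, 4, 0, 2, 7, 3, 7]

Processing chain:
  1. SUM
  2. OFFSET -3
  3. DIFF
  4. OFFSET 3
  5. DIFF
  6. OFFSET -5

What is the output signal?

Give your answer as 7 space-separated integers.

Answer: 3 -6 -9 -3 0 -9 -1

Derivation:
Input: [8, 4, 0, 2, 7, 3, 7]
Stage 1 (SUM): sum[0..0]=8, sum[0..1]=12, sum[0..2]=12, sum[0..3]=14, sum[0..4]=21, sum[0..5]=24, sum[0..6]=31 -> [8, 12, 12, 14, 21, 24, 31]
Stage 2 (OFFSET -3): 8+-3=5, 12+-3=9, 12+-3=9, 14+-3=11, 21+-3=18, 24+-3=21, 31+-3=28 -> [5, 9, 9, 11, 18, 21, 28]
Stage 3 (DIFF): s[0]=5, 9-5=4, 9-9=0, 11-9=2, 18-11=7, 21-18=3, 28-21=7 -> [5, 4, 0, 2, 7, 3, 7]
Stage 4 (OFFSET 3): 5+3=8, 4+3=7, 0+3=3, 2+3=5, 7+3=10, 3+3=6, 7+3=10 -> [8, 7, 3, 5, 10, 6, 10]
Stage 5 (DIFF): s[0]=8, 7-8=-1, 3-7=-4, 5-3=2, 10-5=5, 6-10=-4, 10-6=4 -> [8, -1, -4, 2, 5, -4, 4]
Stage 6 (OFFSET -5): 8+-5=3, -1+-5=-6, -4+-5=-9, 2+-5=-3, 5+-5=0, -4+-5=-9, 4+-5=-1 -> [3, -6, -9, -3, 0, -9, -1]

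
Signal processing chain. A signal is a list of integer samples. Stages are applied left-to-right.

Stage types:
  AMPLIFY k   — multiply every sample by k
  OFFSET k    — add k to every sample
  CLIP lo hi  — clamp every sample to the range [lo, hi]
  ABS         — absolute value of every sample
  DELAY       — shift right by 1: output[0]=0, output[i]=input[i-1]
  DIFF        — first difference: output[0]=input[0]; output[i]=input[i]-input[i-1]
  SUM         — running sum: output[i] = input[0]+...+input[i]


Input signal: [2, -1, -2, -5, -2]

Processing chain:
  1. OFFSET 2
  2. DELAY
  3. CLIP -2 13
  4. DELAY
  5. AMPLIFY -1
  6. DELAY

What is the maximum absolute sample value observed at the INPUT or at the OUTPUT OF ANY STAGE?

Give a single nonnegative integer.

Input: [2, -1, -2, -5, -2] (max |s|=5)
Stage 1 (OFFSET 2): 2+2=4, -1+2=1, -2+2=0, -5+2=-3, -2+2=0 -> [4, 1, 0, -3, 0] (max |s|=4)
Stage 2 (DELAY): [0, 4, 1, 0, -3] = [0, 4, 1, 0, -3] -> [0, 4, 1, 0, -3] (max |s|=4)
Stage 3 (CLIP -2 13): clip(0,-2,13)=0, clip(4,-2,13)=4, clip(1,-2,13)=1, clip(0,-2,13)=0, clip(-3,-2,13)=-2 -> [0, 4, 1, 0, -2] (max |s|=4)
Stage 4 (DELAY): [0, 0, 4, 1, 0] = [0, 0, 4, 1, 0] -> [0, 0, 4, 1, 0] (max |s|=4)
Stage 5 (AMPLIFY -1): 0*-1=0, 0*-1=0, 4*-1=-4, 1*-1=-1, 0*-1=0 -> [0, 0, -4, -1, 0] (max |s|=4)
Stage 6 (DELAY): [0, 0, 0, -4, -1] = [0, 0, 0, -4, -1] -> [0, 0, 0, -4, -1] (max |s|=4)
Overall max amplitude: 5

Answer: 5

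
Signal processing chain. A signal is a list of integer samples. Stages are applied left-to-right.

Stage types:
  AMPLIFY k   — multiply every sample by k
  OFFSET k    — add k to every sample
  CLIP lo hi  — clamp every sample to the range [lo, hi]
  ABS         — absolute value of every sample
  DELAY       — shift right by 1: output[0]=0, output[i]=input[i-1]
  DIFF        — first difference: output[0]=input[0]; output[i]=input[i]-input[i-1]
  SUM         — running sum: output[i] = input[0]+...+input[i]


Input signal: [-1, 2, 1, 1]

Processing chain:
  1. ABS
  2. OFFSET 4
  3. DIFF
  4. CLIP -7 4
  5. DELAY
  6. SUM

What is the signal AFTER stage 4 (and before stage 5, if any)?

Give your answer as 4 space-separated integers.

Input: [-1, 2, 1, 1]
Stage 1 (ABS): |-1|=1, |2|=2, |1|=1, |1|=1 -> [1, 2, 1, 1]
Stage 2 (OFFSET 4): 1+4=5, 2+4=6, 1+4=5, 1+4=5 -> [5, 6, 5, 5]
Stage 3 (DIFF): s[0]=5, 6-5=1, 5-6=-1, 5-5=0 -> [5, 1, -1, 0]
Stage 4 (CLIP -7 4): clip(5,-7,4)=4, clip(1,-7,4)=1, clip(-1,-7,4)=-1, clip(0,-7,4)=0 -> [4, 1, -1, 0]

Answer: 4 1 -1 0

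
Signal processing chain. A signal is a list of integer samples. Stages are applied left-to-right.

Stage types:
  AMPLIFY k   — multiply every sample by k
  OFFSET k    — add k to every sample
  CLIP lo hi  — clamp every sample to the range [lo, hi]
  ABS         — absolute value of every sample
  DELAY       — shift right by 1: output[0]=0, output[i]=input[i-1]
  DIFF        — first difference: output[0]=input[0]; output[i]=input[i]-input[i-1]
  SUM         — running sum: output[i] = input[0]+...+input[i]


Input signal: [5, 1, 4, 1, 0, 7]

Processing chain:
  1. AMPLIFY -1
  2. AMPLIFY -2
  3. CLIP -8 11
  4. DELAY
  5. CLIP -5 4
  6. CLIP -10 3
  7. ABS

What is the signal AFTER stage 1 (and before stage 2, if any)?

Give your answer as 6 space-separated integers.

Answer: -5 -1 -4 -1 0 -7

Derivation:
Input: [5, 1, 4, 1, 0, 7]
Stage 1 (AMPLIFY -1): 5*-1=-5, 1*-1=-1, 4*-1=-4, 1*-1=-1, 0*-1=0, 7*-1=-7 -> [-5, -1, -4, -1, 0, -7]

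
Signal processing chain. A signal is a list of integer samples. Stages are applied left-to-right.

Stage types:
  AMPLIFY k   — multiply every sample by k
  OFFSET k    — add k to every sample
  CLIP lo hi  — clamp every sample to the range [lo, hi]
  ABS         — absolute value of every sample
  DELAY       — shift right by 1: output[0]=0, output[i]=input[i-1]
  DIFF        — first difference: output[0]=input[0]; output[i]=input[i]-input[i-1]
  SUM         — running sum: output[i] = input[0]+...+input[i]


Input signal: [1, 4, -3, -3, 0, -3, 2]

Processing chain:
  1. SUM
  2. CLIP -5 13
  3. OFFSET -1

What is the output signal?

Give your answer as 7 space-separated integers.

Input: [1, 4, -3, -3, 0, -3, 2]
Stage 1 (SUM): sum[0..0]=1, sum[0..1]=5, sum[0..2]=2, sum[0..3]=-1, sum[0..4]=-1, sum[0..5]=-4, sum[0..6]=-2 -> [1, 5, 2, -1, -1, -4, -2]
Stage 2 (CLIP -5 13): clip(1,-5,13)=1, clip(5,-5,13)=5, clip(2,-5,13)=2, clip(-1,-5,13)=-1, clip(-1,-5,13)=-1, clip(-4,-5,13)=-4, clip(-2,-5,13)=-2 -> [1, 5, 2, -1, -1, -4, -2]
Stage 3 (OFFSET -1): 1+-1=0, 5+-1=4, 2+-1=1, -1+-1=-2, -1+-1=-2, -4+-1=-5, -2+-1=-3 -> [0, 4, 1, -2, -2, -5, -3]

Answer: 0 4 1 -2 -2 -5 -3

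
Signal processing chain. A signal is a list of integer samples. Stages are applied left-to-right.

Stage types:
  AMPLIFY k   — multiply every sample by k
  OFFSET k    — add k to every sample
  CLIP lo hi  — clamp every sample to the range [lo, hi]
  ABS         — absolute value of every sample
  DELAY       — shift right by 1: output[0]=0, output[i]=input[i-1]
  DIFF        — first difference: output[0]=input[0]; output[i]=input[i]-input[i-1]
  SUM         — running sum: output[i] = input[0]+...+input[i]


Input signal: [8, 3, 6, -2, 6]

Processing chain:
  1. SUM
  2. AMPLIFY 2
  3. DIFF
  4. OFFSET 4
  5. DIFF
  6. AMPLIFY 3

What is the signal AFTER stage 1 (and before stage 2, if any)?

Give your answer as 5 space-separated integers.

Answer: 8 11 17 15 21

Derivation:
Input: [8, 3, 6, -2, 6]
Stage 1 (SUM): sum[0..0]=8, sum[0..1]=11, sum[0..2]=17, sum[0..3]=15, sum[0..4]=21 -> [8, 11, 17, 15, 21]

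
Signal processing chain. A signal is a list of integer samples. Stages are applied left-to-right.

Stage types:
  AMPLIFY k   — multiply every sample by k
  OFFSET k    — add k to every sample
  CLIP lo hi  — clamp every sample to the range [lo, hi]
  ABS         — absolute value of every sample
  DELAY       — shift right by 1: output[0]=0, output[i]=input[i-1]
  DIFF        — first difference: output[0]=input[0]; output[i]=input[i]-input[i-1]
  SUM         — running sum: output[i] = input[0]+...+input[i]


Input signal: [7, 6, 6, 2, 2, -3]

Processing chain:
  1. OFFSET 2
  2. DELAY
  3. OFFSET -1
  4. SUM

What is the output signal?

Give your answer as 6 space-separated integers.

Input: [7, 6, 6, 2, 2, -3]
Stage 1 (OFFSET 2): 7+2=9, 6+2=8, 6+2=8, 2+2=4, 2+2=4, -3+2=-1 -> [9, 8, 8, 4, 4, -1]
Stage 2 (DELAY): [0, 9, 8, 8, 4, 4] = [0, 9, 8, 8, 4, 4] -> [0, 9, 8, 8, 4, 4]
Stage 3 (OFFSET -1): 0+-1=-1, 9+-1=8, 8+-1=7, 8+-1=7, 4+-1=3, 4+-1=3 -> [-1, 8, 7, 7, 3, 3]
Stage 4 (SUM): sum[0..0]=-1, sum[0..1]=7, sum[0..2]=14, sum[0..3]=21, sum[0..4]=24, sum[0..5]=27 -> [-1, 7, 14, 21, 24, 27]

Answer: -1 7 14 21 24 27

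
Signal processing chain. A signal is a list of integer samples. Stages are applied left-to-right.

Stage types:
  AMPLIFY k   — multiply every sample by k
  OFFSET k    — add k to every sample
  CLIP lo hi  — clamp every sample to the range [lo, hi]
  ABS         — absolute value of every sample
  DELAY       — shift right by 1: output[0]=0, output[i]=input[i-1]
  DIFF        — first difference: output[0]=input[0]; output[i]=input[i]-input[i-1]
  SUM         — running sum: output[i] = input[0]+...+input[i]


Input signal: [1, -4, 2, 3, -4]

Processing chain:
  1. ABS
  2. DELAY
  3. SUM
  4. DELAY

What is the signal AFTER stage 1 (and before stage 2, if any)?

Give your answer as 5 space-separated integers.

Answer: 1 4 2 3 4

Derivation:
Input: [1, -4, 2, 3, -4]
Stage 1 (ABS): |1|=1, |-4|=4, |2|=2, |3|=3, |-4|=4 -> [1, 4, 2, 3, 4]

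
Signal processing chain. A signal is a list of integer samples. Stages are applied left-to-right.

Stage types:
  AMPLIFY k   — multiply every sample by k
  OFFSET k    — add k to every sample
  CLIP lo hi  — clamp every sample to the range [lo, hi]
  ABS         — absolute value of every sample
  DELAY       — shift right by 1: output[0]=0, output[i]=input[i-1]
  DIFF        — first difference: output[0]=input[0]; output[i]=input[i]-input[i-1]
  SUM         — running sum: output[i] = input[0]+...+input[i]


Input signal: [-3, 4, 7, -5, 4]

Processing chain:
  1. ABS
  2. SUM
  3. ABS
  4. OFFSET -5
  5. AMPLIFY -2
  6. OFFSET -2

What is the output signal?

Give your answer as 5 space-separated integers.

Input: [-3, 4, 7, -5, 4]
Stage 1 (ABS): |-3|=3, |4|=4, |7|=7, |-5|=5, |4|=4 -> [3, 4, 7, 5, 4]
Stage 2 (SUM): sum[0..0]=3, sum[0..1]=7, sum[0..2]=14, sum[0..3]=19, sum[0..4]=23 -> [3, 7, 14, 19, 23]
Stage 3 (ABS): |3|=3, |7|=7, |14|=14, |19|=19, |23|=23 -> [3, 7, 14, 19, 23]
Stage 4 (OFFSET -5): 3+-5=-2, 7+-5=2, 14+-5=9, 19+-5=14, 23+-5=18 -> [-2, 2, 9, 14, 18]
Stage 5 (AMPLIFY -2): -2*-2=4, 2*-2=-4, 9*-2=-18, 14*-2=-28, 18*-2=-36 -> [4, -4, -18, -28, -36]
Stage 6 (OFFSET -2): 4+-2=2, -4+-2=-6, -18+-2=-20, -28+-2=-30, -36+-2=-38 -> [2, -6, -20, -30, -38]

Answer: 2 -6 -20 -30 -38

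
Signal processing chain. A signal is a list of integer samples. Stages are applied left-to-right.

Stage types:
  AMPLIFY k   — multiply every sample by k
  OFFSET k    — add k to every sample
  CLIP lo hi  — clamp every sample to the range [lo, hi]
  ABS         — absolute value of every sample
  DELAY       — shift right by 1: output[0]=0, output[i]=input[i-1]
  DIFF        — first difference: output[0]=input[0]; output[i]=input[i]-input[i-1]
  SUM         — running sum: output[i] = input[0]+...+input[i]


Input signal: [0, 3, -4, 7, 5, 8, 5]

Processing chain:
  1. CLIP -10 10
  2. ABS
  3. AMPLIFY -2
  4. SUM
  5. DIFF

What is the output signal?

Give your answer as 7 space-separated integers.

Input: [0, 3, -4, 7, 5, 8, 5]
Stage 1 (CLIP -10 10): clip(0,-10,10)=0, clip(3,-10,10)=3, clip(-4,-10,10)=-4, clip(7,-10,10)=7, clip(5,-10,10)=5, clip(8,-10,10)=8, clip(5,-10,10)=5 -> [0, 3, -4, 7, 5, 8, 5]
Stage 2 (ABS): |0|=0, |3|=3, |-4|=4, |7|=7, |5|=5, |8|=8, |5|=5 -> [0, 3, 4, 7, 5, 8, 5]
Stage 3 (AMPLIFY -2): 0*-2=0, 3*-2=-6, 4*-2=-8, 7*-2=-14, 5*-2=-10, 8*-2=-16, 5*-2=-10 -> [0, -6, -8, -14, -10, -16, -10]
Stage 4 (SUM): sum[0..0]=0, sum[0..1]=-6, sum[0..2]=-14, sum[0..3]=-28, sum[0..4]=-38, sum[0..5]=-54, sum[0..6]=-64 -> [0, -6, -14, -28, -38, -54, -64]
Stage 5 (DIFF): s[0]=0, -6-0=-6, -14--6=-8, -28--14=-14, -38--28=-10, -54--38=-16, -64--54=-10 -> [0, -6, -8, -14, -10, -16, -10]

Answer: 0 -6 -8 -14 -10 -16 -10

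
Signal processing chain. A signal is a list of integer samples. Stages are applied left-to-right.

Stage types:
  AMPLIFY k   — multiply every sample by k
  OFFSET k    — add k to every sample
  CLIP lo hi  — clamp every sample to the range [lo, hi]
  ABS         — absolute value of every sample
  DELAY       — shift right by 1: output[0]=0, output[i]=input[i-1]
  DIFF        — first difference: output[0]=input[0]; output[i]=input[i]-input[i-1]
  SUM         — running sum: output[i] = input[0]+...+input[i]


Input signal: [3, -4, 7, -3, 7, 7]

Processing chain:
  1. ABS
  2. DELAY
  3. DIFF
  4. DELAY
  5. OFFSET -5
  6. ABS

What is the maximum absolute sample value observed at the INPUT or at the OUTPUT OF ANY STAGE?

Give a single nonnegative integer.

Input: [3, -4, 7, -3, 7, 7] (max |s|=7)
Stage 1 (ABS): |3|=3, |-4|=4, |7|=7, |-3|=3, |7|=7, |7|=7 -> [3, 4, 7, 3, 7, 7] (max |s|=7)
Stage 2 (DELAY): [0, 3, 4, 7, 3, 7] = [0, 3, 4, 7, 3, 7] -> [0, 3, 4, 7, 3, 7] (max |s|=7)
Stage 3 (DIFF): s[0]=0, 3-0=3, 4-3=1, 7-4=3, 3-7=-4, 7-3=4 -> [0, 3, 1, 3, -4, 4] (max |s|=4)
Stage 4 (DELAY): [0, 0, 3, 1, 3, -4] = [0, 0, 3, 1, 3, -4] -> [0, 0, 3, 1, 3, -4] (max |s|=4)
Stage 5 (OFFSET -5): 0+-5=-5, 0+-5=-5, 3+-5=-2, 1+-5=-4, 3+-5=-2, -4+-5=-9 -> [-5, -5, -2, -4, -2, -9] (max |s|=9)
Stage 6 (ABS): |-5|=5, |-5|=5, |-2|=2, |-4|=4, |-2|=2, |-9|=9 -> [5, 5, 2, 4, 2, 9] (max |s|=9)
Overall max amplitude: 9

Answer: 9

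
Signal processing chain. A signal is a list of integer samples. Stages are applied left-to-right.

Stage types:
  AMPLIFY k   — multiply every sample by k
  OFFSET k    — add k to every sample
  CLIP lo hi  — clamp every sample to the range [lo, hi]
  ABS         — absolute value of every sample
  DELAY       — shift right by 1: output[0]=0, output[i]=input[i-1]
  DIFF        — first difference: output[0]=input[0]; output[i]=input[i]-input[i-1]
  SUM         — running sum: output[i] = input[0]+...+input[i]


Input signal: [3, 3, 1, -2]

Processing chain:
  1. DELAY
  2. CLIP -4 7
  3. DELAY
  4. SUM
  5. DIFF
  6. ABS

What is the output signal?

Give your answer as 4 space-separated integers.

Answer: 0 0 3 3

Derivation:
Input: [3, 3, 1, -2]
Stage 1 (DELAY): [0, 3, 3, 1] = [0, 3, 3, 1] -> [0, 3, 3, 1]
Stage 2 (CLIP -4 7): clip(0,-4,7)=0, clip(3,-4,7)=3, clip(3,-4,7)=3, clip(1,-4,7)=1 -> [0, 3, 3, 1]
Stage 3 (DELAY): [0, 0, 3, 3] = [0, 0, 3, 3] -> [0, 0, 3, 3]
Stage 4 (SUM): sum[0..0]=0, sum[0..1]=0, sum[0..2]=3, sum[0..3]=6 -> [0, 0, 3, 6]
Stage 5 (DIFF): s[0]=0, 0-0=0, 3-0=3, 6-3=3 -> [0, 0, 3, 3]
Stage 6 (ABS): |0|=0, |0|=0, |3|=3, |3|=3 -> [0, 0, 3, 3]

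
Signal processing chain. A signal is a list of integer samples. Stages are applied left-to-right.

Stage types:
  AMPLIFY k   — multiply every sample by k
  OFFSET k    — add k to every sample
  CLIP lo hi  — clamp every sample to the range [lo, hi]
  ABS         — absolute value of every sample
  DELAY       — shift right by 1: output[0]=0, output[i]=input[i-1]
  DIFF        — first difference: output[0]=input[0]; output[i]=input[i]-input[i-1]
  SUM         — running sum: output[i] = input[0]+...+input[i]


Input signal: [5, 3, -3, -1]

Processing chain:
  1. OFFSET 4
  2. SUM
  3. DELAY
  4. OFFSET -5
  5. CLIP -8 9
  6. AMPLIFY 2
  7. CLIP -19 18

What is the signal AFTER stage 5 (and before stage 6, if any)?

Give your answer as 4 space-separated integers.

Answer: -5 4 9 9

Derivation:
Input: [5, 3, -3, -1]
Stage 1 (OFFSET 4): 5+4=9, 3+4=7, -3+4=1, -1+4=3 -> [9, 7, 1, 3]
Stage 2 (SUM): sum[0..0]=9, sum[0..1]=16, sum[0..2]=17, sum[0..3]=20 -> [9, 16, 17, 20]
Stage 3 (DELAY): [0, 9, 16, 17] = [0, 9, 16, 17] -> [0, 9, 16, 17]
Stage 4 (OFFSET -5): 0+-5=-5, 9+-5=4, 16+-5=11, 17+-5=12 -> [-5, 4, 11, 12]
Stage 5 (CLIP -8 9): clip(-5,-8,9)=-5, clip(4,-8,9)=4, clip(11,-8,9)=9, clip(12,-8,9)=9 -> [-5, 4, 9, 9]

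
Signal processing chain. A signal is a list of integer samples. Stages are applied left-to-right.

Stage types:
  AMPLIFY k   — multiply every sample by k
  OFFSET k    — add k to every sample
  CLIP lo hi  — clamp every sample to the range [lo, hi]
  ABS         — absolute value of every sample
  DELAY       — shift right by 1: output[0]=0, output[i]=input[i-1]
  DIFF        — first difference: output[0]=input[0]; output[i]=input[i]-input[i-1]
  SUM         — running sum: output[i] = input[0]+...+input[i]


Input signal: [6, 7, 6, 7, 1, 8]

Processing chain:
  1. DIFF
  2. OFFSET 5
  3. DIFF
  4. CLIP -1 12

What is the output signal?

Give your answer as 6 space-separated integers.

Input: [6, 7, 6, 7, 1, 8]
Stage 1 (DIFF): s[0]=6, 7-6=1, 6-7=-1, 7-6=1, 1-7=-6, 8-1=7 -> [6, 1, -1, 1, -6, 7]
Stage 2 (OFFSET 5): 6+5=11, 1+5=6, -1+5=4, 1+5=6, -6+5=-1, 7+5=12 -> [11, 6, 4, 6, -1, 12]
Stage 3 (DIFF): s[0]=11, 6-11=-5, 4-6=-2, 6-4=2, -1-6=-7, 12--1=13 -> [11, -5, -2, 2, -7, 13]
Stage 4 (CLIP -1 12): clip(11,-1,12)=11, clip(-5,-1,12)=-1, clip(-2,-1,12)=-1, clip(2,-1,12)=2, clip(-7,-1,12)=-1, clip(13,-1,12)=12 -> [11, -1, -1, 2, -1, 12]

Answer: 11 -1 -1 2 -1 12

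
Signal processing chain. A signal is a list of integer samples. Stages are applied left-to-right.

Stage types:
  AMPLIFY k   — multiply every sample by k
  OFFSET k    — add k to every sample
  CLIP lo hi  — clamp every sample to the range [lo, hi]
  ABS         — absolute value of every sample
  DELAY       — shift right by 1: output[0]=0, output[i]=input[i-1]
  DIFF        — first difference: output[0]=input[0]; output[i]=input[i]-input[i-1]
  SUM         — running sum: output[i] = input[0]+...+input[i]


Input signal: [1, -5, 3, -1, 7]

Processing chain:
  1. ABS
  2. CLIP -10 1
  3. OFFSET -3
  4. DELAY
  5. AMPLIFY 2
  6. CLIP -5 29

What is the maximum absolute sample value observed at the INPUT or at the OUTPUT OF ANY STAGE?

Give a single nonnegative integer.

Answer: 7

Derivation:
Input: [1, -5, 3, -1, 7] (max |s|=7)
Stage 1 (ABS): |1|=1, |-5|=5, |3|=3, |-1|=1, |7|=7 -> [1, 5, 3, 1, 7] (max |s|=7)
Stage 2 (CLIP -10 1): clip(1,-10,1)=1, clip(5,-10,1)=1, clip(3,-10,1)=1, clip(1,-10,1)=1, clip(7,-10,1)=1 -> [1, 1, 1, 1, 1] (max |s|=1)
Stage 3 (OFFSET -3): 1+-3=-2, 1+-3=-2, 1+-3=-2, 1+-3=-2, 1+-3=-2 -> [-2, -2, -2, -2, -2] (max |s|=2)
Stage 4 (DELAY): [0, -2, -2, -2, -2] = [0, -2, -2, -2, -2] -> [0, -2, -2, -2, -2] (max |s|=2)
Stage 5 (AMPLIFY 2): 0*2=0, -2*2=-4, -2*2=-4, -2*2=-4, -2*2=-4 -> [0, -4, -4, -4, -4] (max |s|=4)
Stage 6 (CLIP -5 29): clip(0,-5,29)=0, clip(-4,-5,29)=-4, clip(-4,-5,29)=-4, clip(-4,-5,29)=-4, clip(-4,-5,29)=-4 -> [0, -4, -4, -4, -4] (max |s|=4)
Overall max amplitude: 7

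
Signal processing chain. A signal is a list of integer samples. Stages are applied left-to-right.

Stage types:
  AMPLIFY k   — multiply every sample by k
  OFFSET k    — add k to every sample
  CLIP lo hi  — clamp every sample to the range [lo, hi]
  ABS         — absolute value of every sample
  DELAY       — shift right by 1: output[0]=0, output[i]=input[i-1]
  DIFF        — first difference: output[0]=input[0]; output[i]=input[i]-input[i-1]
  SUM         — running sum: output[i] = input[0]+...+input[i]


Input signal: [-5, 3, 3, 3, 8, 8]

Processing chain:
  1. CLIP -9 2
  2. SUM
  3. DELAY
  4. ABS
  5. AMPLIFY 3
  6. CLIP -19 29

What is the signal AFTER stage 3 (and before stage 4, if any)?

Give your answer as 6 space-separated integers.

Input: [-5, 3, 3, 3, 8, 8]
Stage 1 (CLIP -9 2): clip(-5,-9,2)=-5, clip(3,-9,2)=2, clip(3,-9,2)=2, clip(3,-9,2)=2, clip(8,-9,2)=2, clip(8,-9,2)=2 -> [-5, 2, 2, 2, 2, 2]
Stage 2 (SUM): sum[0..0]=-5, sum[0..1]=-3, sum[0..2]=-1, sum[0..3]=1, sum[0..4]=3, sum[0..5]=5 -> [-5, -3, -1, 1, 3, 5]
Stage 3 (DELAY): [0, -5, -3, -1, 1, 3] = [0, -5, -3, -1, 1, 3] -> [0, -5, -3, -1, 1, 3]

Answer: 0 -5 -3 -1 1 3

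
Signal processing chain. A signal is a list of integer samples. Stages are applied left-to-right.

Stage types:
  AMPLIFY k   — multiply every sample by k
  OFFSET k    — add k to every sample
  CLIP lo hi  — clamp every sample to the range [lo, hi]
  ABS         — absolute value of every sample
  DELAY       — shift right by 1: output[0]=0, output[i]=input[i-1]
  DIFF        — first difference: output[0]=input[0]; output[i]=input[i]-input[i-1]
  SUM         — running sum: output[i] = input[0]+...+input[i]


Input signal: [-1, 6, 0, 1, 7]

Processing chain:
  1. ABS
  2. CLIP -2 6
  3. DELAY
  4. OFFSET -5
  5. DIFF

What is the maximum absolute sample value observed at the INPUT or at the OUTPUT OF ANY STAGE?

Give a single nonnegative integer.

Input: [-1, 6, 0, 1, 7] (max |s|=7)
Stage 1 (ABS): |-1|=1, |6|=6, |0|=0, |1|=1, |7|=7 -> [1, 6, 0, 1, 7] (max |s|=7)
Stage 2 (CLIP -2 6): clip(1,-2,6)=1, clip(6,-2,6)=6, clip(0,-2,6)=0, clip(1,-2,6)=1, clip(7,-2,6)=6 -> [1, 6, 0, 1, 6] (max |s|=6)
Stage 3 (DELAY): [0, 1, 6, 0, 1] = [0, 1, 6, 0, 1] -> [0, 1, 6, 0, 1] (max |s|=6)
Stage 4 (OFFSET -5): 0+-5=-5, 1+-5=-4, 6+-5=1, 0+-5=-5, 1+-5=-4 -> [-5, -4, 1, -5, -4] (max |s|=5)
Stage 5 (DIFF): s[0]=-5, -4--5=1, 1--4=5, -5-1=-6, -4--5=1 -> [-5, 1, 5, -6, 1] (max |s|=6)
Overall max amplitude: 7

Answer: 7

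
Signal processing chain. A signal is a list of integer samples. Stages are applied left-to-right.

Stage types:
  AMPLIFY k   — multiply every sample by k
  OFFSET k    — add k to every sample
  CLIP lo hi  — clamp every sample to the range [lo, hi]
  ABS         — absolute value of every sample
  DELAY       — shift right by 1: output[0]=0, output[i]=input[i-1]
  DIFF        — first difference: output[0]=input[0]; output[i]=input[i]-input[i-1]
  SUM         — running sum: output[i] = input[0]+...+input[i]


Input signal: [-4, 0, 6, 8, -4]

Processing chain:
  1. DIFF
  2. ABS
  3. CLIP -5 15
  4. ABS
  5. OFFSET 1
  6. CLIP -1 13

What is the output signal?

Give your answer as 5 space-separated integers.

Answer: 5 5 7 3 13

Derivation:
Input: [-4, 0, 6, 8, -4]
Stage 1 (DIFF): s[0]=-4, 0--4=4, 6-0=6, 8-6=2, -4-8=-12 -> [-4, 4, 6, 2, -12]
Stage 2 (ABS): |-4|=4, |4|=4, |6|=6, |2|=2, |-12|=12 -> [4, 4, 6, 2, 12]
Stage 3 (CLIP -5 15): clip(4,-5,15)=4, clip(4,-5,15)=4, clip(6,-5,15)=6, clip(2,-5,15)=2, clip(12,-5,15)=12 -> [4, 4, 6, 2, 12]
Stage 4 (ABS): |4|=4, |4|=4, |6|=6, |2|=2, |12|=12 -> [4, 4, 6, 2, 12]
Stage 5 (OFFSET 1): 4+1=5, 4+1=5, 6+1=7, 2+1=3, 12+1=13 -> [5, 5, 7, 3, 13]
Stage 6 (CLIP -1 13): clip(5,-1,13)=5, clip(5,-1,13)=5, clip(7,-1,13)=7, clip(3,-1,13)=3, clip(13,-1,13)=13 -> [5, 5, 7, 3, 13]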